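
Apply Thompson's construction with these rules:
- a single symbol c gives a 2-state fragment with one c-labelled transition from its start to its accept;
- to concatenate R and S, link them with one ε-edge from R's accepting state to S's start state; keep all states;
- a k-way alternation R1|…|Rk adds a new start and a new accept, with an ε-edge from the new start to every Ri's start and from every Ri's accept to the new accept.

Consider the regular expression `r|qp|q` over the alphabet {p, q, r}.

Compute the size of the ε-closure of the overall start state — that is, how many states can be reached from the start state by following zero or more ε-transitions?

4

Let C(F) = |ε-closure(F.start)| within fragment F, and note whether F accepts ε. Symbol fragments have C = 1 and do not accept ε. Then:
  qp → same as the first factor's closure: C = 1
  r|qp|q → C = 1 + 1 + 1 + 1 = 4 (the new accept is not ε-reachable since no branch accepts ε)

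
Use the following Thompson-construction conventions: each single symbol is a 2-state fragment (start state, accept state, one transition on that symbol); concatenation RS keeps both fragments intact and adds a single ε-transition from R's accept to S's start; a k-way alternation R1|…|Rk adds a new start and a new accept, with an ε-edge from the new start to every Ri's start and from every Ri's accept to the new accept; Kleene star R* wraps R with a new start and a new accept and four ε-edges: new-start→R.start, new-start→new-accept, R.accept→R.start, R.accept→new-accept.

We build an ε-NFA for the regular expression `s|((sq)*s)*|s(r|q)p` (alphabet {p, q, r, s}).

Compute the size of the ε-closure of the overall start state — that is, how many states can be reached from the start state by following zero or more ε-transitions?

10

Work bottom-up. For each fragment F, track |ε-closure(F.start)| and whether F's accept lies in that closure (i.e. whether F accepts ε). A single-symbol fragment has closure size 1 and does not accept ε.
  sq → same as the first factor's closure: |ε-closure| = 1
  (sq)* → new start has ε-edges to the inner start and to the new accept, so |ε-closure| = 2 + 1 = 3
  (sq)*s → the left operand accepts ε, so the closure extends into the next operand (via the concat ε-link); |ε-closure| = 3 + 1 = 4
  ((sq)*s)* → new start has ε-edges to the inner start and to the new accept, so |ε-closure| = 2 + 4 = 6
  r|q → new start ε-reaches every alternative's start; none of them accept ε, so the new accept is not reached: |ε-closure| = 1 + 1 + 1 = 3
  s(r|q)p → same as the first factor's closure: |ε-closure| = 1
  s|((sq)*s)*|s(r|q)p → new start ε-reaches every alternative's start; at least one alternative accepts ε, so the union's new accept is reached too: |ε-closure| = 1 + 1 + 6 + 1 + 1 = 10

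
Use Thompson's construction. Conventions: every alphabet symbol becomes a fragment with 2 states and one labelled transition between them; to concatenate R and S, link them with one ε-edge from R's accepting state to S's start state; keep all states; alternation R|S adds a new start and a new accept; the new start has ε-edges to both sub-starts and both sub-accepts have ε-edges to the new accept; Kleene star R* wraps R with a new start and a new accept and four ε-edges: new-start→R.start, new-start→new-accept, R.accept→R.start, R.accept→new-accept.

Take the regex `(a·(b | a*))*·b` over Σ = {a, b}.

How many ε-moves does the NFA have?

By structural recursion:
Each of the 4 symbol leaves contributes 0 ε-transitions.
  a* — 4 ε-transitions
  b | a* — 8 ε-transitions
  a·(b | a*) — 9 ε-transitions
  (a·(b | a*))* — 13 ε-transitions
  (a·(b | a*))*·b — 14 ε-transitions

14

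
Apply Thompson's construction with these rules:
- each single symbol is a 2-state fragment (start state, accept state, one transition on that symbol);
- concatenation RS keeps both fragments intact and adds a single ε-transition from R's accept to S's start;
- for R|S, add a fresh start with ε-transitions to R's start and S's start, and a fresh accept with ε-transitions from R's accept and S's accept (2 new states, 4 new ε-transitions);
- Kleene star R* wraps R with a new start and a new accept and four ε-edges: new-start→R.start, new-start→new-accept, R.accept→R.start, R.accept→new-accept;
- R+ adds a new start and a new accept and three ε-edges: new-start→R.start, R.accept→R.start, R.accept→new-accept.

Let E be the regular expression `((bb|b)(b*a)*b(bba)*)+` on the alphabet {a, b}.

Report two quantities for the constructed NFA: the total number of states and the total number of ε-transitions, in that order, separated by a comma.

28, 26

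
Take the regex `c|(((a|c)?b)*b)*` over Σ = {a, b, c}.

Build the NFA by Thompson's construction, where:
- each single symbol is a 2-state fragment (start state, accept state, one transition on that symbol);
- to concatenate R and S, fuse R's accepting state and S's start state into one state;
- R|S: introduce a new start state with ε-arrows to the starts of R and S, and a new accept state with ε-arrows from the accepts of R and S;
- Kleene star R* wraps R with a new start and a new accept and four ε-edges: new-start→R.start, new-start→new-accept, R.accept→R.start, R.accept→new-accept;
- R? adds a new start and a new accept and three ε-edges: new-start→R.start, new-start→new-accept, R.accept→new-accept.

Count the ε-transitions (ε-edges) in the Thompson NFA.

19

Bottom-up over the parse tree:
Each of the 5 symbol leaves contributes 0 ε-transitions.
  a|c = 4 ε-transitions
  (a|c)? = 7 ε-transitions
  (a|c)?b = 7 ε-transitions
  ((a|c)?b)* = 11 ε-transitions
  ((a|c)?b)*b = 11 ε-transitions
  (((a|c)?b)*b)* = 15 ε-transitions
  c|(((a|c)?b)*b)* = 19 ε-transitions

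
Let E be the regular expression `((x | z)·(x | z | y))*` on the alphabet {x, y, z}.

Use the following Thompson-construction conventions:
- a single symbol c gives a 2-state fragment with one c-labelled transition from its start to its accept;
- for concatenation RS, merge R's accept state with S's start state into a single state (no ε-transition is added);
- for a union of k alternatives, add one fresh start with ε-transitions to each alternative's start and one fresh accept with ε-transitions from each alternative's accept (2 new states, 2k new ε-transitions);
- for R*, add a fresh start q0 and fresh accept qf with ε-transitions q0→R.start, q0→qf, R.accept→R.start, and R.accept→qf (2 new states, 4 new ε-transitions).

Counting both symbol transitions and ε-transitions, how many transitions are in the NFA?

Bottom-up over the parse tree:
Each of the 5 symbol leaves contributes 1 transition (1 symbol, 0 ε).
  x | z → 6 transitions (2 symbol, 4 ε)
  x | z | y → 9 transitions (3 symbol, 6 ε)
  (x | z)·(x | z | y) → 15 transitions (5 symbol, 10 ε)
  ((x | z)·(x | z | y))* → 19 transitions (5 symbol, 14 ε)

19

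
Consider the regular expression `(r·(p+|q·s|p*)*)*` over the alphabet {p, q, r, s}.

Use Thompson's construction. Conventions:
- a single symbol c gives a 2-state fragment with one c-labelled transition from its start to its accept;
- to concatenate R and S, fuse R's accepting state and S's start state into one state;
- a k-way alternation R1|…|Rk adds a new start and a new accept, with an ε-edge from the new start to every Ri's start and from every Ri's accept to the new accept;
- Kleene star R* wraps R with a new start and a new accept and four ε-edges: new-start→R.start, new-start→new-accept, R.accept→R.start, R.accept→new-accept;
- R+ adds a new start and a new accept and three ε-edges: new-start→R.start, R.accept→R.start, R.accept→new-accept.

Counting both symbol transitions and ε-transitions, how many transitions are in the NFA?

26

Bottom-up over the parse tree:
Each of the 5 symbol leaves contributes 1 transition (1 symbol, 0 ε).
  p+ — 4 transitions (1 symbol, 3 ε)
  q·s — 2 transitions (2 symbol, 0 ε)
  p* — 5 transitions (1 symbol, 4 ε)
  p+|q·s|p* — 17 transitions (4 symbol, 13 ε)
  (p+|q·s|p*)* — 21 transitions (4 symbol, 17 ε)
  r·(p+|q·s|p*)* — 22 transitions (5 symbol, 17 ε)
  (r·(p+|q·s|p*)*)* — 26 transitions (5 symbol, 21 ε)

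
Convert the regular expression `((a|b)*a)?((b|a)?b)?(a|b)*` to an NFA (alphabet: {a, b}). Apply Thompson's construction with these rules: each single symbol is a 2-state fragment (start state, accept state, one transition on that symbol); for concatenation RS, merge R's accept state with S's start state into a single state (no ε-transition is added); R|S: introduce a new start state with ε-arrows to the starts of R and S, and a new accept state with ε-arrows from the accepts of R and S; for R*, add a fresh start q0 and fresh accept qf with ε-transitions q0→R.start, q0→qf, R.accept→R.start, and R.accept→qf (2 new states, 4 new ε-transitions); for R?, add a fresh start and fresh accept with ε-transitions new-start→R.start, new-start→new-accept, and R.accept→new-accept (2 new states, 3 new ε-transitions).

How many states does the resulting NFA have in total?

Bottom-up over the parse tree:
Each of the 8 symbol leaves contributes a 2-state fragment.
  a|b → 6 states
  (a|b)* → 8 states
  (a|b)*a → 9 states
  ((a|b)*a)? → 11 states
  b|a → 6 states
  (b|a)? → 8 states
  (b|a)?b → 9 states
  ((b|a)?b)? → 11 states
  a|b → 6 states
  (a|b)* → 8 states
  ((a|b)*a)?((b|a)?b)?(a|b)* → 28 states

28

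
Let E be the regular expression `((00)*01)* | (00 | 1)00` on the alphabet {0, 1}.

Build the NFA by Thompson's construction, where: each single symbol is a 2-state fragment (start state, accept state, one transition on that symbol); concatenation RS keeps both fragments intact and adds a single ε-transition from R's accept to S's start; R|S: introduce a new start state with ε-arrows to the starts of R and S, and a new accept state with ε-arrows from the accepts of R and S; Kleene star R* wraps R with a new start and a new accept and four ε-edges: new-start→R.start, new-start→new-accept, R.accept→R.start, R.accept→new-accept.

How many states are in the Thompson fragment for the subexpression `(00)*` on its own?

Fragment for `(00)*`:
Each of the 2 symbol leaves contributes a 2-state fragment.
  00 — 4 states
  (00)* — 6 states

6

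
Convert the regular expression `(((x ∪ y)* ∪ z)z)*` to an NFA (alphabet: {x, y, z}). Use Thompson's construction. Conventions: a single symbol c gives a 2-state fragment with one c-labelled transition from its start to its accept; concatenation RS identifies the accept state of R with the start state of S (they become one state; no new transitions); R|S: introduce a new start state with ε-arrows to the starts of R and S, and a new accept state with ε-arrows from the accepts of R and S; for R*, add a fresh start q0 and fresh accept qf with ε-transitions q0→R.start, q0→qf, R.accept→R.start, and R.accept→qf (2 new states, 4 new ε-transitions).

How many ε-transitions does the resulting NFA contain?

Recursing over subexpressions:
Each of the 4 symbol leaves contributes 0 ε-transitions.
  x ∪ y = 4 ε-transitions
  (x ∪ y)* = 8 ε-transitions
  (x ∪ y)* ∪ z = 12 ε-transitions
  ((x ∪ y)* ∪ z)z = 12 ε-transitions
  (((x ∪ y)* ∪ z)z)* = 16 ε-transitions

16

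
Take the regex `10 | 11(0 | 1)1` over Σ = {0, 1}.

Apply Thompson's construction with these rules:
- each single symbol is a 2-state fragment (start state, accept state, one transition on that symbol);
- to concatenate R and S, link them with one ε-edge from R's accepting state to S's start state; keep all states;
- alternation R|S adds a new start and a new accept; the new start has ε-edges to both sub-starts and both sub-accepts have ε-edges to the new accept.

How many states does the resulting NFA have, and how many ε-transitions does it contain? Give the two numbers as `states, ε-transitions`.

Per subexpression:
Each of the 7 symbol leaves contributes 2 states and 0 ε-transitions.
  10 — 4 states, 1 ε-transition
  0 | 1 — 6 states, 4 ε-transitions
  11(0 | 1)1 — 12 states, 7 ε-transitions
  10 | 11(0 | 1)1 — 18 states, 12 ε-transitions

18, 12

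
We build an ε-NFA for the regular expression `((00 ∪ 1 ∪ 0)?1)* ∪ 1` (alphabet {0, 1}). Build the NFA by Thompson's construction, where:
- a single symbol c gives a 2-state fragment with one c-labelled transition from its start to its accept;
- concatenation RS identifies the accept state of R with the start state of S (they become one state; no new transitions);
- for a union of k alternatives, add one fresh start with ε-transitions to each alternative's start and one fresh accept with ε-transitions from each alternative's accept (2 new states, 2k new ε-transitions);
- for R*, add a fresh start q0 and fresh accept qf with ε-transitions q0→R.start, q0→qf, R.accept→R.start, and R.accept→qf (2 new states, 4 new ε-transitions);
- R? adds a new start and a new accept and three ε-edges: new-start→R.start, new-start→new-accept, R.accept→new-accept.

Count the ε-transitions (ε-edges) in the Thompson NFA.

Building bottom-up:
Each of the 6 symbol leaves contributes 0 ε-transitions.
  00 = 0 ε-transitions
  00 ∪ 1 ∪ 0 = 6 ε-transitions
  (00 ∪ 1 ∪ 0)? = 9 ε-transitions
  (00 ∪ 1 ∪ 0)?1 = 9 ε-transitions
  ((00 ∪ 1 ∪ 0)?1)* = 13 ε-transitions
  ((00 ∪ 1 ∪ 0)?1)* ∪ 1 = 17 ε-transitions

17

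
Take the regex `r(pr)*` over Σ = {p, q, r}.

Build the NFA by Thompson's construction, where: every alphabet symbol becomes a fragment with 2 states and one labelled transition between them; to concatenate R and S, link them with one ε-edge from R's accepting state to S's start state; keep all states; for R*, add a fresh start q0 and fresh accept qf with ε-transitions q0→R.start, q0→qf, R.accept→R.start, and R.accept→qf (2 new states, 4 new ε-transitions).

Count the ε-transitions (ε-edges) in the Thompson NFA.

Recursing over subexpressions:
Each of the 3 symbol leaves contributes 0 ε-transitions.
  pr = 1 ε-transition
  (pr)* = 5 ε-transitions
  r(pr)* = 6 ε-transitions

6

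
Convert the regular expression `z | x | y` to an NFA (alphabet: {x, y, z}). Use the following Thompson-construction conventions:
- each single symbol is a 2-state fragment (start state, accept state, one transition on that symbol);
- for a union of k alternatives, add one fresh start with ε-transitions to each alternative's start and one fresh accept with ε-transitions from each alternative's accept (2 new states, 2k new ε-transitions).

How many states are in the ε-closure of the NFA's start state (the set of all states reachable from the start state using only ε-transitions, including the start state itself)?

4

Let C(F) = |ε-closure(F.start)| within fragment F, and note whether F accepts ε. Symbol fragments have C = 1 and do not accept ε. Then:
  z | x | y — new start ε-reaches every alternative's start; none of them accept ε, so the new accept is not reached: |closure| = 1 + 1 + 1 + 1 = 4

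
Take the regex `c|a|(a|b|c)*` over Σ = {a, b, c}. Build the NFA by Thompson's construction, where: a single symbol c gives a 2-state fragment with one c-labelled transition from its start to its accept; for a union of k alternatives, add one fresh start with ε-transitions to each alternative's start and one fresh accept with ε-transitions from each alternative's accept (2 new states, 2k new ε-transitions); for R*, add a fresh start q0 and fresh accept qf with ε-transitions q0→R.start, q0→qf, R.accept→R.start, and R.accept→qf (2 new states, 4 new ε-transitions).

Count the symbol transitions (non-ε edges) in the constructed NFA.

5

Building bottom-up:
Each of the 5 symbol leaves contributes exactly 1 symbol transition.
  a|b|c — 3 symbol transitions
  (a|b|c)* — 3 symbol transitions
  c|a|(a|b|c)* — 5 symbol transitions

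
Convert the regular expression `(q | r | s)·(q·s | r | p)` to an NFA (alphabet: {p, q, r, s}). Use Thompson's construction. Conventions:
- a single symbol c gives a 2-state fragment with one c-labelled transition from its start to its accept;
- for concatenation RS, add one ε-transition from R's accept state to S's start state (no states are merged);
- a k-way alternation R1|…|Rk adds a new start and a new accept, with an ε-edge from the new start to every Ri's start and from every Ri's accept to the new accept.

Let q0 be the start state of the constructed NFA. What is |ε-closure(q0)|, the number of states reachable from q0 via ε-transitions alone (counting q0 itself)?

Let C(F) = |ε-closure(F.start)| within fragment F, and note whether F accepts ε. Symbol fragments have C = 1 and do not accept ε. Then:
  q | r | s — |ε-closure| = 1 + 1 + 1 + 1 = 4 (the new accept is not ε-reachable since no branch accepts ε)
  q·s — |ε-closure| equals the left operand's closure size = 1 (its accept is not ε-reachable, so the closure stops there)
  q·s | r | p — |ε-closure| = 1 + 1 + 1 + 1 = 4 (the new accept is not ε-reachable since no branch accepts ε)
  (q | r | s)·(q·s | r | p) — same as the first factor's closure: |ε-closure| = 4

4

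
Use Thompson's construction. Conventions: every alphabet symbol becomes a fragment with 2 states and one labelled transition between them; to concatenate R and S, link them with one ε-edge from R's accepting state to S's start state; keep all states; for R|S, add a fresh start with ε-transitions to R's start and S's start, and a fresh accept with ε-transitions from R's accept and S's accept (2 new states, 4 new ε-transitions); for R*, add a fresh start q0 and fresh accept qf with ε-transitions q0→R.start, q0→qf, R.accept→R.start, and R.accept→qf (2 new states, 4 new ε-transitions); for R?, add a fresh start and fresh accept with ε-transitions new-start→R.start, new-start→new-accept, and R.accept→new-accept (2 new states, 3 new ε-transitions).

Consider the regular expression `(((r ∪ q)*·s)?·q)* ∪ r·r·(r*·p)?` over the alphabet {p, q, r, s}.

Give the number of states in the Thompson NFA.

30

Per subexpression:
Each of the 8 symbol leaves contributes a 2-state fragment.
  r ∪ q — 6 states
  (r ∪ q)* — 8 states
  (r ∪ q)*·s — 10 states
  ((r ∪ q)*·s)? — 12 states
  ((r ∪ q)*·s)?·q — 14 states
  (((r ∪ q)*·s)?·q)* — 16 states
  r* — 4 states
  r*·p — 6 states
  (r*·p)? — 8 states
  r·r·(r*·p)? — 12 states
  (((r ∪ q)*·s)?·q)* ∪ r·r·(r*·p)? — 30 states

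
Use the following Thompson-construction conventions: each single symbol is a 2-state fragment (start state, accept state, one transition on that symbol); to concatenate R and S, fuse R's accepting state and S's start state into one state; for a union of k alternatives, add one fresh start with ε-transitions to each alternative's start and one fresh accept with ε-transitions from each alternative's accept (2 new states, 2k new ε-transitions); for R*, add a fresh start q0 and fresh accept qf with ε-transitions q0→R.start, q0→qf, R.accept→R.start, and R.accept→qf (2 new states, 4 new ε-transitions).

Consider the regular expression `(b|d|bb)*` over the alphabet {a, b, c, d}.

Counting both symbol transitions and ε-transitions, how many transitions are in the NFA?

Bottom-up over the parse tree:
Each of the 4 symbol leaves contributes 1 transition (1 symbol, 0 ε).
  bb : 2 transitions (2 symbol, 0 ε)
  b|d|bb : 10 transitions (4 symbol, 6 ε)
  (b|d|bb)* : 14 transitions (4 symbol, 10 ε)

14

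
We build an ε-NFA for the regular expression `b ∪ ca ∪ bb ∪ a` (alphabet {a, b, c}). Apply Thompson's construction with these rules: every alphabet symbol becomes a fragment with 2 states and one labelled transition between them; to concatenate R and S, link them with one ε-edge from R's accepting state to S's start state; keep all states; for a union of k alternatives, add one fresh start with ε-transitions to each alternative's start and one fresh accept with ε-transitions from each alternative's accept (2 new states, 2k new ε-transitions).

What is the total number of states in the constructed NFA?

14

Bottom-up over the parse tree:
Each of the 6 symbol leaves contributes a 2-state fragment.
  ca = 4 states
  bb = 4 states
  b ∪ ca ∪ bb ∪ a = 14 states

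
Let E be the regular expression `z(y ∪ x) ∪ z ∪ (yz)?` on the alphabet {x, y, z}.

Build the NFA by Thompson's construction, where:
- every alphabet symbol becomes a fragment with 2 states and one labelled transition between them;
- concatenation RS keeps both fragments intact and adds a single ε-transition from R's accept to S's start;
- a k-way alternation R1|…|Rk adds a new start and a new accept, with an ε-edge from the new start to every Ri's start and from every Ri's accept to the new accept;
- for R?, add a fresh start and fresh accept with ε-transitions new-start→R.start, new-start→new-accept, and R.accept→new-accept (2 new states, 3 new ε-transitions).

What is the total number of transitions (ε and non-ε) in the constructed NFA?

Recursing over subexpressions:
Each of the 6 symbol leaves contributes 1 transition (1 symbol, 0 ε).
  y ∪ x → 6 transitions (2 symbol, 4 ε)
  z(y ∪ x) → 8 transitions (3 symbol, 5 ε)
  yz → 3 transitions (2 symbol, 1 ε)
  (yz)? → 6 transitions (2 symbol, 4 ε)
  z(y ∪ x) ∪ z ∪ (yz)? → 21 transitions (6 symbol, 15 ε)

21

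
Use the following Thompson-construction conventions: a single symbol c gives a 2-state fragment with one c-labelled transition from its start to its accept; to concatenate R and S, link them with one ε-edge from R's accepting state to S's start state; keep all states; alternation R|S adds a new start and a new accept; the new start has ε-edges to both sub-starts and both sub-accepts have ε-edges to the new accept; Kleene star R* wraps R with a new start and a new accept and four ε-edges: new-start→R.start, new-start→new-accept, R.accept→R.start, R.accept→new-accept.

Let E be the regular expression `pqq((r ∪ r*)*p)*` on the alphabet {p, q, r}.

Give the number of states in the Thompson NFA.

20

By structural recursion:
Each of the 6 symbol leaves contributes a 2-state fragment.
  r* — 4 states
  r ∪ r* — 8 states
  (r ∪ r*)* — 10 states
  (r ∪ r*)*p — 12 states
  ((r ∪ r*)*p)* — 14 states
  pqq((r ∪ r*)*p)* — 20 states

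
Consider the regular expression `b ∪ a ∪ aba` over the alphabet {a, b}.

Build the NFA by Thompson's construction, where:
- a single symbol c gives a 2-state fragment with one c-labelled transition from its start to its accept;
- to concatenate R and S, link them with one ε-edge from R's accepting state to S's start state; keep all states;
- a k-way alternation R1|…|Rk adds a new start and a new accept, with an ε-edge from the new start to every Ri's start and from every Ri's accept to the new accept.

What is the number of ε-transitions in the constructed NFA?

8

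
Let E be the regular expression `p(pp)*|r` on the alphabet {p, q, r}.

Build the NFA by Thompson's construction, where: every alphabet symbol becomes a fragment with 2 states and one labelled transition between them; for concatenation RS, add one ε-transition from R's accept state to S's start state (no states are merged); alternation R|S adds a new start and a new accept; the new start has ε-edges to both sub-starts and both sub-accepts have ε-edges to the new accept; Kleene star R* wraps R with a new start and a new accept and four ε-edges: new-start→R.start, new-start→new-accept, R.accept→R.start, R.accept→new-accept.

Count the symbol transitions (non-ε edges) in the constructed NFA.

4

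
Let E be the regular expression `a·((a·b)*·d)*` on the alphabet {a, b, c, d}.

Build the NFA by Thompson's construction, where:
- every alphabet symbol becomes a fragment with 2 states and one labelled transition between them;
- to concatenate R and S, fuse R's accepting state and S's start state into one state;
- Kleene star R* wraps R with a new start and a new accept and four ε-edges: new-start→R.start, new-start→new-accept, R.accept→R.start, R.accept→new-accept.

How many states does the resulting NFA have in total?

Building bottom-up:
Each of the 4 symbol leaves contributes a 2-state fragment.
  a·b → 3 states
  (a·b)* → 5 states
  (a·b)*·d → 6 states
  ((a·b)*·d)* → 8 states
  a·((a·b)*·d)* → 9 states

9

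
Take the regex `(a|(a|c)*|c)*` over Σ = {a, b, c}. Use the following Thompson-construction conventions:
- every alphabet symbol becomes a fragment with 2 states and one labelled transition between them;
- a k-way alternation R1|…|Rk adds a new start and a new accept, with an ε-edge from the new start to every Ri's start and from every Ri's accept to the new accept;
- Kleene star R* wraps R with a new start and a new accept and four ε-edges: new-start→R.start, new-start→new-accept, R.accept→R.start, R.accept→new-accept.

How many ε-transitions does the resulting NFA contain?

18

Recursing over subexpressions:
Each of the 4 symbol leaves contributes 0 ε-transitions.
  a|c — 4 ε-transitions
  (a|c)* — 8 ε-transitions
  a|(a|c)*|c — 14 ε-transitions
  (a|(a|c)*|c)* — 18 ε-transitions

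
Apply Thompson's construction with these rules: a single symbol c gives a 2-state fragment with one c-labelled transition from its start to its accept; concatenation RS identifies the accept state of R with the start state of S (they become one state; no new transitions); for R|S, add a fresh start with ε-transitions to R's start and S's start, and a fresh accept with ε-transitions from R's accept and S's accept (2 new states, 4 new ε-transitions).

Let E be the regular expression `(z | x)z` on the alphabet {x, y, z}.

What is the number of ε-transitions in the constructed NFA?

4

By structural recursion:
Each of the 3 symbol leaves contributes 0 ε-transitions.
  z | x : 4 ε-transitions
  (z | x)z : 4 ε-transitions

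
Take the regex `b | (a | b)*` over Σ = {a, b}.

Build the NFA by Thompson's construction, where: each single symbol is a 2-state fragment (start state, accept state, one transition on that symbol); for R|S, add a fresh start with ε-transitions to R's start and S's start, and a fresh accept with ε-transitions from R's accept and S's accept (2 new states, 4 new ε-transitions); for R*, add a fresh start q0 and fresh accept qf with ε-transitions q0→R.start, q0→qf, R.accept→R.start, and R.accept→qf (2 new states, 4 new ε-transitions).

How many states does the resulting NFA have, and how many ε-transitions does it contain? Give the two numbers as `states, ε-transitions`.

Building bottom-up:
Each of the 3 symbol leaves contributes 2 states and 0 ε-transitions.
  a | b = 6 states, 4 ε-transitions
  (a | b)* = 8 states, 8 ε-transitions
  b | (a | b)* = 12 states, 12 ε-transitions

12, 12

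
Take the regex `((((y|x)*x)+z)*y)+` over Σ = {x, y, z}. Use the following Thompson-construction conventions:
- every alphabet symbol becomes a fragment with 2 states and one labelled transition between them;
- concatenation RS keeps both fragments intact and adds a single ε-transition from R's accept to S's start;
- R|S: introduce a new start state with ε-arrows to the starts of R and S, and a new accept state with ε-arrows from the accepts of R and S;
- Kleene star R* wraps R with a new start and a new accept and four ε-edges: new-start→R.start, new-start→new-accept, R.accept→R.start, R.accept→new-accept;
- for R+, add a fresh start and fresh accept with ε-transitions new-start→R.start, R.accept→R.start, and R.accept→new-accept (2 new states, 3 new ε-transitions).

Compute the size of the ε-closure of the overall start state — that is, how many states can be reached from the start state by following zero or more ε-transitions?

11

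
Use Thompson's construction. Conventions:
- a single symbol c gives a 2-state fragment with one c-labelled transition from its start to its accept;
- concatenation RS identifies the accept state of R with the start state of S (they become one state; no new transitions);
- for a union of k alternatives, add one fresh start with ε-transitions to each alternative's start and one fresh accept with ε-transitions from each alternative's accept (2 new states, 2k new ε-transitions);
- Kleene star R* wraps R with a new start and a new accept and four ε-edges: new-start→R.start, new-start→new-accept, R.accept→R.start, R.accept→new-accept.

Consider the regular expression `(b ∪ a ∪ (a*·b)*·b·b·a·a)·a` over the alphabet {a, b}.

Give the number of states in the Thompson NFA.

18

By structural recursion:
Each of the 9 symbol leaves contributes a 2-state fragment.
  a* → 4 states
  a*·b → 5 states
  (a*·b)* → 7 states
  (a*·b)*·b·b·a·a → 11 states
  b ∪ a ∪ (a*·b)*·b·b·a·a → 17 states
  (b ∪ a ∪ (a*·b)*·b·b·a·a)·a → 18 states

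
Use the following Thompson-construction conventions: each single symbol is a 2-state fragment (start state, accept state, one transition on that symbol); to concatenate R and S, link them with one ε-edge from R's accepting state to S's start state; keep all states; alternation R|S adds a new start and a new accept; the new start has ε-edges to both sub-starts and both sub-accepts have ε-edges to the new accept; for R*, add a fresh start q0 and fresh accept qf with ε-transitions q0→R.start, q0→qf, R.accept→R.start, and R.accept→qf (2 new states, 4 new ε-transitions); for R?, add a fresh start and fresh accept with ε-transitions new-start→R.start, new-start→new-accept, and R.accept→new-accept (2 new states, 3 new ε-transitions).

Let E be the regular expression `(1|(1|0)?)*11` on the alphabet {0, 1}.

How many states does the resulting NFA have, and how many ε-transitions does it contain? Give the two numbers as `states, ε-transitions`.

18, 17

By structural recursion:
Each of the 5 symbol leaves contributes 2 states and 0 ε-transitions.
  1|0 → 6 states, 4 ε-transitions
  (1|0)? → 8 states, 7 ε-transitions
  1|(1|0)? → 12 states, 11 ε-transitions
  (1|(1|0)?)* → 14 states, 15 ε-transitions
  (1|(1|0)?)*11 → 18 states, 17 ε-transitions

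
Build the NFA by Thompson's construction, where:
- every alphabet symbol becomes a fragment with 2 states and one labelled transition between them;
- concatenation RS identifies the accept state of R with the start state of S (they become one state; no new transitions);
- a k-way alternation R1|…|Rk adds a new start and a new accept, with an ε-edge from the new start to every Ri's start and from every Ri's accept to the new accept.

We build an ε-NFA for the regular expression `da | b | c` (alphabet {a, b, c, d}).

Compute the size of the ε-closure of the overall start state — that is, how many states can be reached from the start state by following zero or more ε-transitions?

Let C(F) = |ε-closure(F.start)| within fragment F, and note whether F accepts ε. Symbol fragments have C = 1 and do not accept ε. Then:
  da — same as the first factor's closure: |closure| = 1
  da | b | c — new start ε-reaches every alternative's start; none of them accept ε, so the new accept is not reached: |closure| = 1 + 1 + 1 + 1 = 4

4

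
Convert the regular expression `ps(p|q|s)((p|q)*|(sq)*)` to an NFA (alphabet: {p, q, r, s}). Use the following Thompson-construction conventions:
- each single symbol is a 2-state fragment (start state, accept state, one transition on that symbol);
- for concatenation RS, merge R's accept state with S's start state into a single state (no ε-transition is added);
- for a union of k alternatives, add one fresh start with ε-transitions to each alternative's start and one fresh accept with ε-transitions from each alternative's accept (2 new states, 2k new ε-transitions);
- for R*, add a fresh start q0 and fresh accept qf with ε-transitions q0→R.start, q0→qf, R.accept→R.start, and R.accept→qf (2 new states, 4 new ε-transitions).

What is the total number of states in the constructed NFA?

By structural recursion:
Each of the 9 symbol leaves contributes a 2-state fragment.
  p|q|s = 8 states
  p|q = 6 states
  (p|q)* = 8 states
  sq = 3 states
  (sq)* = 5 states
  (p|q)*|(sq)* = 15 states
  ps(p|q|s)((p|q)*|(sq)*) = 24 states

24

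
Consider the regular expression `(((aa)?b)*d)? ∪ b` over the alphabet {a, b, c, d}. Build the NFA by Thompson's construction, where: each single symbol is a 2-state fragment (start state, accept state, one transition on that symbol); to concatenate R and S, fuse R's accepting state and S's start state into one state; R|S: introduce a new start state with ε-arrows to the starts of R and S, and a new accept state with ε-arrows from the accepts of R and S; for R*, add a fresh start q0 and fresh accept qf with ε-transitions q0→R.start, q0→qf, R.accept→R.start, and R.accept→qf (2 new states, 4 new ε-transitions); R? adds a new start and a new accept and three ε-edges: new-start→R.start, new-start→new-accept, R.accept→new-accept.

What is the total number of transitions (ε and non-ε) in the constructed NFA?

Recursing over subexpressions:
Each of the 5 symbol leaves contributes 1 transition (1 symbol, 0 ε).
  aa = 2 transitions (2 symbol, 0 ε)
  (aa)? = 5 transitions (2 symbol, 3 ε)
  (aa)?b = 6 transitions (3 symbol, 3 ε)
  ((aa)?b)* = 10 transitions (3 symbol, 7 ε)
  ((aa)?b)*d = 11 transitions (4 symbol, 7 ε)
  (((aa)?b)*d)? = 14 transitions (4 symbol, 10 ε)
  (((aa)?b)*d)? ∪ b = 19 transitions (5 symbol, 14 ε)

19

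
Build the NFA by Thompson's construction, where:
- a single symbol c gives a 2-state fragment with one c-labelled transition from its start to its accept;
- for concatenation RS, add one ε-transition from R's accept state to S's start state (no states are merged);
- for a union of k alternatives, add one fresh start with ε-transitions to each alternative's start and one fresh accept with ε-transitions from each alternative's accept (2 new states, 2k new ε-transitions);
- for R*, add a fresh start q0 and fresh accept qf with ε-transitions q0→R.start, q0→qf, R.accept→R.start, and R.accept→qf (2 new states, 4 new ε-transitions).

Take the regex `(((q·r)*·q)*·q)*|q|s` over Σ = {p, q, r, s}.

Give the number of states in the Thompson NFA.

Recursing over subexpressions:
Each of the 6 symbol leaves contributes a 2-state fragment.
  q·r — 4 states
  (q·r)* — 6 states
  (q·r)*·q — 8 states
  ((q·r)*·q)* — 10 states
  ((q·r)*·q)*·q — 12 states
  (((q·r)*·q)*·q)* — 14 states
  (((q·r)*·q)*·q)*|q|s — 20 states

20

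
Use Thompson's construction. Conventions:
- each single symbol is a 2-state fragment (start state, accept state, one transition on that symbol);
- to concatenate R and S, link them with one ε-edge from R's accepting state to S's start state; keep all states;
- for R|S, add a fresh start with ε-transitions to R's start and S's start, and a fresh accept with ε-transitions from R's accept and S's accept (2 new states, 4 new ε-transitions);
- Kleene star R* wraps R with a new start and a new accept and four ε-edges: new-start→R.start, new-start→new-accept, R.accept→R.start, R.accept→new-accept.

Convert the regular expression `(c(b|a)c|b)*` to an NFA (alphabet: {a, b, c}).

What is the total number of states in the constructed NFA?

Building bottom-up:
Each of the 5 symbol leaves contributes a 2-state fragment.
  b|a — 6 states
  c(b|a)c — 10 states
  c(b|a)c|b — 14 states
  (c(b|a)c|b)* — 16 states

16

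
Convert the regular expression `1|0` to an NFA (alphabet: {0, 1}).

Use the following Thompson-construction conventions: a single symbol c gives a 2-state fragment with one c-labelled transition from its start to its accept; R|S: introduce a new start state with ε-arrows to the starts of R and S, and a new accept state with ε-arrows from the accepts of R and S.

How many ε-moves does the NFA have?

Per subexpression:
Each of the 2 symbol leaves contributes 0 ε-transitions.
  1|0 — 4 ε-transitions

4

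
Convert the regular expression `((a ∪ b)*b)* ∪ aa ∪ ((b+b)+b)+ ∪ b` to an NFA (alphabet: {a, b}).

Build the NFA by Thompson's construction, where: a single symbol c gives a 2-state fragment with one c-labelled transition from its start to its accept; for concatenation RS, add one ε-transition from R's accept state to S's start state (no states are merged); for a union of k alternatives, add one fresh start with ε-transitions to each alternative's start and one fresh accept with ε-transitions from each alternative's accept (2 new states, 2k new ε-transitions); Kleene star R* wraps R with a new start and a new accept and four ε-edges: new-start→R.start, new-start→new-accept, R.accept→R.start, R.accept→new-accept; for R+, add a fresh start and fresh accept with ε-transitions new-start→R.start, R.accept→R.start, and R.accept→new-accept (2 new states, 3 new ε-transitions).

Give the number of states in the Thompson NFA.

32

Per subexpression:
Each of the 9 symbol leaves contributes a 2-state fragment.
  a ∪ b — 6 states
  (a ∪ b)* — 8 states
  (a ∪ b)*b — 10 states
  ((a ∪ b)*b)* — 12 states
  aa — 4 states
  b+ — 4 states
  b+b — 6 states
  (b+b)+ — 8 states
  (b+b)+b — 10 states
  ((b+b)+b)+ — 12 states
  ((a ∪ b)*b)* ∪ aa ∪ ((b+b)+b)+ ∪ b — 32 states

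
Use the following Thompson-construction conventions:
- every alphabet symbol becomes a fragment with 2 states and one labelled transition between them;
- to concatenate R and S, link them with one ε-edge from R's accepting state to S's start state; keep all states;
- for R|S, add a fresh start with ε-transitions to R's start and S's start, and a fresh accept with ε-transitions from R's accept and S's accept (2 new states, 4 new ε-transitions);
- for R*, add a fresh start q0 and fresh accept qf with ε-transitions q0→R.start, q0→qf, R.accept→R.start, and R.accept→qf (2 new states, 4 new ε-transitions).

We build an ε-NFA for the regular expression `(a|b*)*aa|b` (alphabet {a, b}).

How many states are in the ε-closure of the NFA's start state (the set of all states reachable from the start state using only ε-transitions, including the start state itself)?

11

Let C(F) = |ε-closure(F.start)| within fragment F, and note whether F accepts ε. Symbol fragments have C = 1 and do not accept ε. Then:
  b* : the star's fresh start ε-reaches both the body's start and the fresh accept: |closure| = 2 + 1 = 3
  a|b* : new start ε-reaches every alternative's start; at least one alternative accepts ε, so the union's new accept is reached too: |closure| = 1 + 1 + 3 + 1 = 6
  (a|b*)* : the star's fresh start ε-reaches both the body's start and the fresh accept: |closure| = 2 + 6 = 8
  (a|b*)*aa : |closure| = 8 + 1 = 9 (closure spills across the concat boundary because the left factor accepts ε)
  (a|b*)*aa|b : new start ε-reaches every alternative's start; none of them accept ε, so the new accept is not reached: |closure| = 1 + 9 + 1 = 11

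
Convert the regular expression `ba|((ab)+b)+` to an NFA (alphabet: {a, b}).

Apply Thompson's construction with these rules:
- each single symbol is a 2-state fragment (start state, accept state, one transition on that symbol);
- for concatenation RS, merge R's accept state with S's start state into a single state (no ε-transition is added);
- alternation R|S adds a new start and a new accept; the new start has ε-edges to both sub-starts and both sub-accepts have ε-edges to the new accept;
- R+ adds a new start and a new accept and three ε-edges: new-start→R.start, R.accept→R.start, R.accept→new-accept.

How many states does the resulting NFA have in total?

Per subexpression:
Each of the 5 symbol leaves contributes a 2-state fragment.
  ba = 3 states
  ab = 3 states
  (ab)+ = 5 states
  (ab)+b = 6 states
  ((ab)+b)+ = 8 states
  ba|((ab)+b)+ = 13 states

13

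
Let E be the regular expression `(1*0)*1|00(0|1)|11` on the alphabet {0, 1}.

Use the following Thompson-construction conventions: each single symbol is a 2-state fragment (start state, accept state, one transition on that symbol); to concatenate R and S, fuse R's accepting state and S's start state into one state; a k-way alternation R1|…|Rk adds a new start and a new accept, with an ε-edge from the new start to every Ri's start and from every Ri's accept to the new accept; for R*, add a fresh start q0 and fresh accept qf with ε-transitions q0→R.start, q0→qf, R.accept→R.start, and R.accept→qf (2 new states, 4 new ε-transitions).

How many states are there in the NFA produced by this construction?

21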